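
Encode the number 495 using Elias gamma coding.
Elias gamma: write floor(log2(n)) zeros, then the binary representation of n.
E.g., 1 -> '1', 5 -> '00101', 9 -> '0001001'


num_bits = floor(log2(495)) + 1 = 9
leading_zeros = num_bits - 1 = 8
binary(495) = 111101111

Elias gamma(495) = '00000000' + '111101111' = 00000000111101111 (17 bits)


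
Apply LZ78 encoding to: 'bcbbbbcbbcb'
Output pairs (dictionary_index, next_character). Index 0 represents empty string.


LZ78 encoding steps:
Dictionary: {0: ''}
Step 1: w='' (idx 0), next='b' -> output (0, 'b'), add 'b' as idx 1
Step 2: w='' (idx 0), next='c' -> output (0, 'c'), add 'c' as idx 2
Step 3: w='b' (idx 1), next='b' -> output (1, 'b'), add 'bb' as idx 3
Step 4: w='bb' (idx 3), next='c' -> output (3, 'c'), add 'bbc' as idx 4
Step 5: w='bbc' (idx 4), next='b' -> output (4, 'b'), add 'bbcb' as idx 5


Encoded: [(0, 'b'), (0, 'c'), (1, 'b'), (3, 'c'), (4, 'b')]


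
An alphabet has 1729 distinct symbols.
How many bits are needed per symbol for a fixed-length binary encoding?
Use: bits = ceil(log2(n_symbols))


log2(1729) = 10.7557
Bracket: 2^10 = 1024 < 1729 <= 2^11 = 2048
So ceil(log2(1729)) = 11

bits = ceil(log2(1729)) = ceil(10.7557) = 11 bits


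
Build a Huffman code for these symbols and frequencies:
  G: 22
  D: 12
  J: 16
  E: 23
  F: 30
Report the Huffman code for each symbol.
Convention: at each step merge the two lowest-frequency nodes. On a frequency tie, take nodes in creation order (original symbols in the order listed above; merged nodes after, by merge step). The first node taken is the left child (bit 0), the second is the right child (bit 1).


Huffman tree construction:
Step 1: Merge D(12) + J(16) = 28
Step 2: Merge G(22) + E(23) = 45
Step 3: Merge (D+J)(28) + F(30) = 58
Step 4: Merge (G+E)(45) + ((D+J)+F)(58) = 103
Read each symbol's code off the tree from the root (left child = 0, right child = 1).

Codes:
  G: 00 (length 2)
  D: 100 (length 3)
  J: 101 (length 3)
  E: 01 (length 2)
  F: 11 (length 2)
Average code length: 234/103 = 2.2718 bits/symbol


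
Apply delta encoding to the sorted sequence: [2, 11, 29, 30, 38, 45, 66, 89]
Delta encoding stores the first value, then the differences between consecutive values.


First value: 2
Deltas:
  11 - 2 = 9
  29 - 11 = 18
  30 - 29 = 1
  38 - 30 = 8
  45 - 38 = 7
  66 - 45 = 21
  89 - 66 = 23


Delta encoded: [2, 9, 18, 1, 8, 7, 21, 23]


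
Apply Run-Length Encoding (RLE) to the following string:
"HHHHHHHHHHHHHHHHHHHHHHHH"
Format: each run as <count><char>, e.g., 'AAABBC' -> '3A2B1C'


Scanning runs left to right:
  i=0: run of 'H' x 24 -> '24H'

RLE = 24H


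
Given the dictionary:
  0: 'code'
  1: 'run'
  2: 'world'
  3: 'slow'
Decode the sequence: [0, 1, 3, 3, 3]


Look up each index in the dictionary:
  0 -> 'code'
  1 -> 'run'
  3 -> 'slow'
  3 -> 'slow'
  3 -> 'slow'

Decoded: "code run slow slow slow"


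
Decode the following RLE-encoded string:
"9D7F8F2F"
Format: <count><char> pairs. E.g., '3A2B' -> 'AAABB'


Expanding each <count><char> pair:
  9D -> 'DDDDDDDDD'
  7F -> 'FFFFFFF'
  8F -> 'FFFFFFFF'
  2F -> 'FF'

Decoded = DDDDDDDDDFFFFFFFFFFFFFFFFF


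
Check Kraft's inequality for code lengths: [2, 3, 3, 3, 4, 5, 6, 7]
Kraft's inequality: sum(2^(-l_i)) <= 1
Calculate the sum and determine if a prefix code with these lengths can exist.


Sum = 2^(-2) + 2^(-3) + 2^(-3) + 2^(-3) + 2^(-4) + 2^(-5) + 2^(-6) + 2^(-7)
    = 0.25 + 0.125 + 0.125 + 0.125 + 0.0625 + 0.03125 + 0.015625 + 0.0078125
    = 95/128 = 0.7421875
Since 0.7421875 <= 1, Kraft's inequality IS satisfied.
A prefix code with these lengths CAN exist.

Kraft sum = 0.7421875. Satisfied.


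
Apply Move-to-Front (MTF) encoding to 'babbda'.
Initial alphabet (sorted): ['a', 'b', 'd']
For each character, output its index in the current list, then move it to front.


MTF encoding:
'b': index 1 in ['a', 'b', 'd'] -> ['b', 'a', 'd']
'a': index 1 in ['b', 'a', 'd'] -> ['a', 'b', 'd']
'b': index 1 in ['a', 'b', 'd'] -> ['b', 'a', 'd']
'b': index 0 in ['b', 'a', 'd'] -> ['b', 'a', 'd']
'd': index 2 in ['b', 'a', 'd'] -> ['d', 'b', 'a']
'a': index 2 in ['d', 'b', 'a'] -> ['a', 'd', 'b']


Output: [1, 1, 1, 0, 2, 2]


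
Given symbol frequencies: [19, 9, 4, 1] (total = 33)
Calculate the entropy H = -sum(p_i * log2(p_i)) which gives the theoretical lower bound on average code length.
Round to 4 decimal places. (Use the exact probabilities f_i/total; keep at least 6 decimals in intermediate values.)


Per-symbol terms -p_i * log2(p_i) with p_i = f_i/33:
  p = 19/33 = 0.575758: log2(p) = -0.796467, -p*log2(p) = 0.458572
  p = 9/33 = 0.272727: log2(p) = -1.874469, -p*log2(p) = 0.511219
  p = 4/33 = 0.121212: log2(p) = -3.044394, -p*log2(p) = 0.369017
  p = 1/33 = 0.030303: log2(p) = -5.044394, -p*log2(p) = 0.152860
H = 0.458572 + 0.511219 + 0.369017 + 0.152860 = 1.491668

H = 1.4917 bits/symbol


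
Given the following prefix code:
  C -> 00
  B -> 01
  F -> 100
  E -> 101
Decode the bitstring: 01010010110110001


Decoding step by step:
Bits 01 -> B
Bits 01 -> B
Bits 00 -> C
Bits 101 -> E
Bits 101 -> E
Bits 100 -> F
Bits 01 -> B


Decoded message: BBCEEFB


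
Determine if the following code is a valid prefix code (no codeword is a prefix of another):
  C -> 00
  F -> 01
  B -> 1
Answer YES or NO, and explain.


Checking each pair (does one codeword prefix another?):
  C='00' vs F='01': no prefix
  C='00' vs B='1': no prefix
  F='01' vs C='00': no prefix
  F='01' vs B='1': no prefix
  B='1' vs C='00': no prefix
  B='1' vs F='01': no prefix
No violation found over all pairs.

YES -- this is a valid prefix code. No codeword is a prefix of any other codeword.


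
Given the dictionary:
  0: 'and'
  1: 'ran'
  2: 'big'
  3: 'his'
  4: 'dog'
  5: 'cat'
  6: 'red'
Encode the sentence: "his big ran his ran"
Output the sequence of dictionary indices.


Look up each word in the dictionary:
  'his' -> 3
  'big' -> 2
  'ran' -> 1
  'his' -> 3
  'ran' -> 1

Encoded: [3, 2, 1, 3, 1]


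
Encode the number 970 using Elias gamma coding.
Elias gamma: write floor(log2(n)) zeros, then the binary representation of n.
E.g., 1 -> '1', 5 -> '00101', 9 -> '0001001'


num_bits = floor(log2(970)) + 1 = 10
leading_zeros = num_bits - 1 = 9
binary(970) = 1111001010

Elias gamma(970) = '000000000' + '1111001010' = 0000000001111001010 (19 bits)


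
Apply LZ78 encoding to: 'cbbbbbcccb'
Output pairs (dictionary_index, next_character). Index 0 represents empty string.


LZ78 encoding steps:
Dictionary: {0: ''}
Step 1: w='' (idx 0), next='c' -> output (0, 'c'), add 'c' as idx 1
Step 2: w='' (idx 0), next='b' -> output (0, 'b'), add 'b' as idx 2
Step 3: w='b' (idx 2), next='b' -> output (2, 'b'), add 'bb' as idx 3
Step 4: w='bb' (idx 3), next='c' -> output (3, 'c'), add 'bbc' as idx 4
Step 5: w='c' (idx 1), next='c' -> output (1, 'c'), add 'cc' as idx 5
Step 6: w='b' (idx 2), end of input -> output (2, '')


Encoded: [(0, 'c'), (0, 'b'), (2, 'b'), (3, 'c'), (1, 'c'), (2, '')]


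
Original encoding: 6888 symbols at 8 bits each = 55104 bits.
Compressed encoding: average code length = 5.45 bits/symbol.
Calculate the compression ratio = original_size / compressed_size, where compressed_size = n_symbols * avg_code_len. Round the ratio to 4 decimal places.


original_size = n_symbols * orig_bits = 6888 * 8 = 55104 bits
compressed_size = n_symbols * avg_code_len = 6888 * 5.45 = 37539.6 bits
ratio = original_size / compressed_size = 55104 / 37539.6 = 1.4679

Compression ratio = 1.4679


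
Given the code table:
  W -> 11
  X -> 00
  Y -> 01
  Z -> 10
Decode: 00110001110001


Decoding:
00 -> X
11 -> W
00 -> X
01 -> Y
11 -> W
00 -> X
01 -> Y


Result: XWXYWXY


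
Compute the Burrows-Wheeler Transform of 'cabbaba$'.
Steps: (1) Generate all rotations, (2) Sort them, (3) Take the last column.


Rotations (sorted):
  0: $cabbaba -> last char: a
  1: a$cabbab -> last char: b
  2: aba$cabb -> last char: b
  3: abbaba$c -> last char: c
  4: ba$cabba -> last char: a
  5: baba$cab -> last char: b
  6: bbaba$ca -> last char: a
  7: cabbaba$ -> last char: $


BWT = abbcaba$


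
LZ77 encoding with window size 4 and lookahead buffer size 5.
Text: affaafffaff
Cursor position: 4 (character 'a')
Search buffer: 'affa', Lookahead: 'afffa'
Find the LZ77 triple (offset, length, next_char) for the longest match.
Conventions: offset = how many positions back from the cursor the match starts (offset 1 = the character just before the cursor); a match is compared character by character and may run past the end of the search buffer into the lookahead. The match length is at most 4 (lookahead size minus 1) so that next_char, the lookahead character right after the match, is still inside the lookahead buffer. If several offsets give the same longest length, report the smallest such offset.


Try each offset into the search buffer:
  offset=1 (pos 3, char 'a'): match length 1
  offset=2 (pos 2, char 'f'): match length 0
  offset=3 (pos 1, char 'f'): match length 0
  offset=4 (pos 0, char 'a'): match length 3
Longest match has length 3 at offset 4.
next_char = character at position 4 + 3 = 7 -> 'f'

Best match: offset=4, length=3 (matching 'aff' starting at position 0)
LZ77 triple: (4, 3, 'f')


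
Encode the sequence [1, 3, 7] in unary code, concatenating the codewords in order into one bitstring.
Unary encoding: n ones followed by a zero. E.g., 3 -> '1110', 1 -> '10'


Encode each number as n ones followed by a terminating 0:
  1 -> 10 (2 bits)
  3 -> 1110 (4 bits)
  7 -> 11111110 (8 bits)
Total length = 2 + 4 + 8 = 14 bits.

Unary([1, 3, 7]) = 10111011111110 (14 bits)


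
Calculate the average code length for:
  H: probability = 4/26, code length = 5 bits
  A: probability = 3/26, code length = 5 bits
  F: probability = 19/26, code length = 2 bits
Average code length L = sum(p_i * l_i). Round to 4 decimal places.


Weighted contributions p_i * l_i:
  H: (4/26) * 5 = 20/26
  A: (3/26) * 5 = 15/26
  F: (19/26) * 2 = 38/26
Sum = (20 + 15 + 38)/26 = 73/26

L = 73/26 = 2.8077 bits/symbol


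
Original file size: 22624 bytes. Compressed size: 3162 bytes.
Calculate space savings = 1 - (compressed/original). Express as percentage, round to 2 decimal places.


ratio = compressed/original = 3162/22624 = 0.139763
savings = 1 - ratio = 1 - 0.139763 = 0.860237
as a percentage: 0.860237 * 100 = 86.02%

Space savings = 1 - 3162/22624 = 86.02%


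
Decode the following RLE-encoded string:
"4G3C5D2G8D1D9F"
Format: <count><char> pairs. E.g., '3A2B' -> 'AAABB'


Expanding each <count><char> pair:
  4G -> 'GGGG'
  3C -> 'CCC'
  5D -> 'DDDDD'
  2G -> 'GG'
  8D -> 'DDDDDDDD'
  1D -> 'D'
  9F -> 'FFFFFFFFF'

Decoded = GGGGCCCDDDDDGGDDDDDDDDDFFFFFFFFF


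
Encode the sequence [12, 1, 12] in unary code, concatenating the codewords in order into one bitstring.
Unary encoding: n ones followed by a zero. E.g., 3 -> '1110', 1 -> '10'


Encode each number as n ones followed by a terminating 0:
  12 -> 1111111111110 (13 bits)
  1 -> 10 (2 bits)
  12 -> 1111111111110 (13 bits)
Total length = 13 + 2 + 13 = 28 bits.

Unary([12, 1, 12]) = 1111111111110101111111111110 (28 bits)


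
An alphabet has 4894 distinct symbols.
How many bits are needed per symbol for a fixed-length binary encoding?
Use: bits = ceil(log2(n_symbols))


log2(4894) = 12.2568
Bracket: 2^12 = 4096 < 4894 <= 2^13 = 8192
So ceil(log2(4894)) = 13

bits = ceil(log2(4894)) = ceil(12.2568) = 13 bits


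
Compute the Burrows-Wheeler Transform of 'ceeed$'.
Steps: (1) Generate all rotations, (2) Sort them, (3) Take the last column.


Rotations (sorted):
  0: $ceeed -> last char: d
  1: ceeed$ -> last char: $
  2: d$ceee -> last char: e
  3: ed$cee -> last char: e
  4: eed$ce -> last char: e
  5: eeed$c -> last char: c


BWT = d$eeec


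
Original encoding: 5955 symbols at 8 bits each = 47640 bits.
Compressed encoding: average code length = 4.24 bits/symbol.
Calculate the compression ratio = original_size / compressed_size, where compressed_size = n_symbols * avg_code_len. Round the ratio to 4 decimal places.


original_size = n_symbols * orig_bits = 5955 * 8 = 47640 bits
compressed_size = n_symbols * avg_code_len = 5955 * 4.24 = 25249.2 bits
ratio = original_size / compressed_size = 47640 / 25249.2 = 1.8868

Compression ratio = 1.8868


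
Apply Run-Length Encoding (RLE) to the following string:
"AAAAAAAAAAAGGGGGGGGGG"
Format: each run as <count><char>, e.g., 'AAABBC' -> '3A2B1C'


Scanning runs left to right:
  i=0: run of 'A' x 11 -> '11A'
  i=11: run of 'G' x 10 -> '10G'

RLE = 11A10G


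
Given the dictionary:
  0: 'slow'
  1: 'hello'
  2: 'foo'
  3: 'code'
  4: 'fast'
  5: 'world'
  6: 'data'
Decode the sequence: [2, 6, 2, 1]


Look up each index in the dictionary:
  2 -> 'foo'
  6 -> 'data'
  2 -> 'foo'
  1 -> 'hello'

Decoded: "foo data foo hello"


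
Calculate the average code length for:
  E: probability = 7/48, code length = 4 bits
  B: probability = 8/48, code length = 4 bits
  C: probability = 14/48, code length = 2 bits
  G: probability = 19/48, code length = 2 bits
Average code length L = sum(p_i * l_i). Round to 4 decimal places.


Weighted contributions p_i * l_i:
  E: (7/48) * 4 = 28/48
  B: (8/48) * 4 = 32/48
  C: (14/48) * 2 = 28/48
  G: (19/48) * 2 = 38/48
Sum = (28 + 32 + 28 + 38)/48 = 126/48

L = 126/48 = 2.6250 bits/symbol


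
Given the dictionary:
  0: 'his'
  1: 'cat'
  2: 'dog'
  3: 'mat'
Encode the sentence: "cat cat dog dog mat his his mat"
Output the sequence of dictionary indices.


Look up each word in the dictionary:
  'cat' -> 1
  'cat' -> 1
  'dog' -> 2
  'dog' -> 2
  'mat' -> 3
  'his' -> 0
  'his' -> 0
  'mat' -> 3

Encoded: [1, 1, 2, 2, 3, 0, 0, 3]


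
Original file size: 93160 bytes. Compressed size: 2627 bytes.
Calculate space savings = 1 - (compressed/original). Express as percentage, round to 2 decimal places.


ratio = compressed/original = 2627/93160 = 0.028199
savings = 1 - ratio = 1 - 0.028199 = 0.971801
as a percentage: 0.971801 * 100 = 97.18%

Space savings = 1 - 2627/93160 = 97.18%


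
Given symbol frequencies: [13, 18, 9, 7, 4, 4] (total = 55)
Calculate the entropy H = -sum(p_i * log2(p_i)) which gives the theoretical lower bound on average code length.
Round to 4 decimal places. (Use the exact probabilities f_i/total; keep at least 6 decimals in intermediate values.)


Per-symbol terms -p_i * log2(p_i) with p_i = f_i/55:
  p = 13/55 = 0.236364: log2(p) = -2.080920, -p*log2(p) = 0.491854
  p = 18/55 = 0.327273: log2(p) = -1.611435, -p*log2(p) = 0.527379
  p = 9/55 = 0.163636: log2(p) = -2.611435, -p*log2(p) = 0.427326
  p = 7/55 = 0.127273: log2(p) = -2.974005, -p*log2(p) = 0.378510
  p = 4/55 = 0.072727: log2(p) = -3.781360, -p*log2(p) = 0.275008
  p = 4/55 = 0.072727: log2(p) = -3.781360, -p*log2(p) = 0.275008
H = 0.491854 + 0.527379 + 0.427326 + 0.378510 + 0.275008 + 0.275008 = 2.375085

H = 2.3751 bits/symbol


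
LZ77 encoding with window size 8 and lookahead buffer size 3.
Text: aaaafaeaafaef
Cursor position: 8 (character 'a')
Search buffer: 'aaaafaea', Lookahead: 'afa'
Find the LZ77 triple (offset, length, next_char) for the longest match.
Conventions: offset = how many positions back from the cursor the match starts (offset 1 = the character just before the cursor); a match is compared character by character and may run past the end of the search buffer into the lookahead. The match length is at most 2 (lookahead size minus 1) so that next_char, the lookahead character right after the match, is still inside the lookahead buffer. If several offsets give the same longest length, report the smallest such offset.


Try each offset into the search buffer:
  offset=1 (pos 7, char 'a'): match length 1
  offset=2 (pos 6, char 'e'): match length 0
  offset=3 (pos 5, char 'a'): match length 1
  offset=4 (pos 4, char 'f'): match length 0
  offset=5 (pos 3, char 'a'): match length 2
  offset=6 (pos 2, char 'a'): match length 1
  offset=7 (pos 1, char 'a'): match length 1
  offset=8 (pos 0, char 'a'): match length 1
Longest match has length 2 at offset 5.
next_char = character at position 8 + 2 = 10 -> 'a'

Best match: offset=5, length=2 (matching 'af' starting at position 3)
LZ77 triple: (5, 2, 'a')


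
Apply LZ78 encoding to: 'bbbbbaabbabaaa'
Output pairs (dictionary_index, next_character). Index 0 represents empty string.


LZ78 encoding steps:
Dictionary: {0: ''}
Step 1: w='' (idx 0), next='b' -> output (0, 'b'), add 'b' as idx 1
Step 2: w='b' (idx 1), next='b' -> output (1, 'b'), add 'bb' as idx 2
Step 3: w='bb' (idx 2), next='a' -> output (2, 'a'), add 'bba' as idx 3
Step 4: w='' (idx 0), next='a' -> output (0, 'a'), add 'a' as idx 4
Step 5: w='bba' (idx 3), next='b' -> output (3, 'b'), add 'bbab' as idx 5
Step 6: w='a' (idx 4), next='a' -> output (4, 'a'), add 'aa' as idx 6
Step 7: w='a' (idx 4), end of input -> output (4, '')


Encoded: [(0, 'b'), (1, 'b'), (2, 'a'), (0, 'a'), (3, 'b'), (4, 'a'), (4, '')]


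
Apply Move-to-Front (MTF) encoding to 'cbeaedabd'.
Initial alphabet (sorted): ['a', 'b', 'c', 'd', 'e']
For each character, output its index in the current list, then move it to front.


MTF encoding:
'c': index 2 in ['a', 'b', 'c', 'd', 'e'] -> ['c', 'a', 'b', 'd', 'e']
'b': index 2 in ['c', 'a', 'b', 'd', 'e'] -> ['b', 'c', 'a', 'd', 'e']
'e': index 4 in ['b', 'c', 'a', 'd', 'e'] -> ['e', 'b', 'c', 'a', 'd']
'a': index 3 in ['e', 'b', 'c', 'a', 'd'] -> ['a', 'e', 'b', 'c', 'd']
'e': index 1 in ['a', 'e', 'b', 'c', 'd'] -> ['e', 'a', 'b', 'c', 'd']
'd': index 4 in ['e', 'a', 'b', 'c', 'd'] -> ['d', 'e', 'a', 'b', 'c']
'a': index 2 in ['d', 'e', 'a', 'b', 'c'] -> ['a', 'd', 'e', 'b', 'c']
'b': index 3 in ['a', 'd', 'e', 'b', 'c'] -> ['b', 'a', 'd', 'e', 'c']
'd': index 2 in ['b', 'a', 'd', 'e', 'c'] -> ['d', 'b', 'a', 'e', 'c']


Output: [2, 2, 4, 3, 1, 4, 2, 3, 2]


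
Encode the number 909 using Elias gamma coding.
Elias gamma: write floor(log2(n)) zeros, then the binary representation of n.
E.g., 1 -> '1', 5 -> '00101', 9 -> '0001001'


num_bits = floor(log2(909)) + 1 = 10
leading_zeros = num_bits - 1 = 9
binary(909) = 1110001101

Elias gamma(909) = '000000000' + '1110001101' = 0000000001110001101 (19 bits)


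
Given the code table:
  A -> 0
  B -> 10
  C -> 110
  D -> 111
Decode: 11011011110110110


Decoding:
110 -> C
110 -> C
111 -> D
10 -> B
110 -> C
110 -> C


Result: CCDBCC


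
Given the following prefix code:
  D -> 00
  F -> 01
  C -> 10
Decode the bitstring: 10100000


Decoding step by step:
Bits 10 -> C
Bits 10 -> C
Bits 00 -> D
Bits 00 -> D


Decoded message: CCDD


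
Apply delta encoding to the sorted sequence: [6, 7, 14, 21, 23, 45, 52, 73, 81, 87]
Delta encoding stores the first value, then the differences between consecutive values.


First value: 6
Deltas:
  7 - 6 = 1
  14 - 7 = 7
  21 - 14 = 7
  23 - 21 = 2
  45 - 23 = 22
  52 - 45 = 7
  73 - 52 = 21
  81 - 73 = 8
  87 - 81 = 6


Delta encoded: [6, 1, 7, 7, 2, 22, 7, 21, 8, 6]


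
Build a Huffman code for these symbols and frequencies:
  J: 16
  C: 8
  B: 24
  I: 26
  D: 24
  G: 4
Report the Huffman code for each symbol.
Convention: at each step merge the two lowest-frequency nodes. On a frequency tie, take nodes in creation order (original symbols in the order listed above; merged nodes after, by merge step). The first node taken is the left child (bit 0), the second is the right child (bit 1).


Huffman tree construction:
Step 1: Merge G(4) + C(8) = 12
Step 2: Merge (G+C)(12) + J(16) = 28
Step 3: Merge B(24) + D(24) = 48
Step 4: Merge I(26) + ((G+C)+J)(28) = 54
Step 5: Merge (B+D)(48) + (I+((G+C)+J))(54) = 102
Read each symbol's code off the tree from the root (left child = 0, right child = 1).

Codes:
  J: 111 (length 3)
  C: 1101 (length 4)
  B: 00 (length 2)
  I: 10 (length 2)
  D: 01 (length 2)
  G: 1100 (length 4)
Average code length: 244/102 = 2.3922 bits/symbol


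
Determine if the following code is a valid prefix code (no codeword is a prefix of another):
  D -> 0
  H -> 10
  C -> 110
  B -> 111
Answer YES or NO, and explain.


Checking each pair (does one codeword prefix another?):
  D='0' vs H='10': no prefix
  D='0' vs C='110': no prefix
  D='0' vs B='111': no prefix
  H='10' vs D='0': no prefix
  H='10' vs C='110': no prefix
  H='10' vs B='111': no prefix
  C='110' vs D='0': no prefix
  C='110' vs H='10': no prefix
  C='110' vs B='111': no prefix
  B='111' vs D='0': no prefix
  B='111' vs H='10': no prefix
  B='111' vs C='110': no prefix
No violation found over all pairs.

YES -- this is a valid prefix code. No codeword is a prefix of any other codeword.


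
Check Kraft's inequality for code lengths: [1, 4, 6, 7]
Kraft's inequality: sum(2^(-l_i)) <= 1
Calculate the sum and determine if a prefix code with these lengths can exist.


Sum = 2^(-1) + 2^(-4) + 2^(-6) + 2^(-7)
    = 0.5 + 0.0625 + 0.015625 + 0.0078125
    = 75/128 = 0.5859375
Since 0.5859375 <= 1, Kraft's inequality IS satisfied.
A prefix code with these lengths CAN exist.

Kraft sum = 0.5859375. Satisfied.


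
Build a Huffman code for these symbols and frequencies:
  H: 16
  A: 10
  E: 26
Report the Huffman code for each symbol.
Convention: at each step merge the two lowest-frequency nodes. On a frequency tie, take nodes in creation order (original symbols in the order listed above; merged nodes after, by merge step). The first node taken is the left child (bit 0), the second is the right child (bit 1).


Huffman tree construction:
Step 1: Merge A(10) + H(16) = 26
Step 2: Merge E(26) + (A+H)(26) = 52
Read each symbol's code off the tree from the root (left child = 0, right child = 1).

Codes:
  H: 11 (length 2)
  A: 10 (length 2)
  E: 0 (length 1)
Average code length: 78/52 = 1.5000 bits/symbol


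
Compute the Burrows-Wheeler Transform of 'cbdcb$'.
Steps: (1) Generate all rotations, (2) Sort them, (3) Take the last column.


Rotations (sorted):
  0: $cbdcb -> last char: b
  1: b$cbdc -> last char: c
  2: bdcb$c -> last char: c
  3: cb$cbd -> last char: d
  4: cbdcb$ -> last char: $
  5: dcb$cb -> last char: b


BWT = bccd$b


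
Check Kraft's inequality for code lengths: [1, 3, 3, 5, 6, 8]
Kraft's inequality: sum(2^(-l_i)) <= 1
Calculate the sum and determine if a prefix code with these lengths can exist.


Sum = 2^(-1) + 2^(-3) + 2^(-3) + 2^(-5) + 2^(-6) + 2^(-8)
    = 0.5 + 0.125 + 0.125 + 0.03125 + 0.015625 + 0.00390625
    = 205/256 = 0.80078125
Since 0.80078125 <= 1, Kraft's inequality IS satisfied.
A prefix code with these lengths CAN exist.

Kraft sum = 0.80078125. Satisfied.


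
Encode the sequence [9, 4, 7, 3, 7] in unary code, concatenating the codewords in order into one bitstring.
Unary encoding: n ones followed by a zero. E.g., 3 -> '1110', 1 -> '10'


Encode each number as n ones followed by a terminating 0:
  9 -> 1111111110 (10 bits)
  4 -> 11110 (5 bits)
  7 -> 11111110 (8 bits)
  3 -> 1110 (4 bits)
  7 -> 11111110 (8 bits)
Total length = 10 + 5 + 8 + 4 + 8 = 35 bits.

Unary([9, 4, 7, 3, 7]) = 11111111101111011111110111011111110 (35 bits)


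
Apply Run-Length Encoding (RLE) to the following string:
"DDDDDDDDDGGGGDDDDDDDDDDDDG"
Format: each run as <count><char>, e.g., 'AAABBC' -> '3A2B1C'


Scanning runs left to right:
  i=0: run of 'D' x 9 -> '9D'
  i=9: run of 'G' x 4 -> '4G'
  i=13: run of 'D' x 12 -> '12D'
  i=25: run of 'G' x 1 -> '1G'

RLE = 9D4G12D1G


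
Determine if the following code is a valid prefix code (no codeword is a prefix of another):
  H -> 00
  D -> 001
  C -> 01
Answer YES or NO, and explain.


Checking each pair (does one codeword prefix another?):
  H='00' vs D='001': prefix -- VIOLATION

NO -- this is NOT a valid prefix code. H (00) is a prefix of D (001).


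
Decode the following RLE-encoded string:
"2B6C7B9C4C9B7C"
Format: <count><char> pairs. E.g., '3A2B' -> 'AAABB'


Expanding each <count><char> pair:
  2B -> 'BB'
  6C -> 'CCCCCC'
  7B -> 'BBBBBBB'
  9C -> 'CCCCCCCCC'
  4C -> 'CCCC'
  9B -> 'BBBBBBBBB'
  7C -> 'CCCCCCC'

Decoded = BBCCCCCCBBBBBBBCCCCCCCCCCCCCBBBBBBBBBCCCCCCC


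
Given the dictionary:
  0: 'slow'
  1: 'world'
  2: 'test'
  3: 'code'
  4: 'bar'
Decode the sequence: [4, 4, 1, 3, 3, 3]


Look up each index in the dictionary:
  4 -> 'bar'
  4 -> 'bar'
  1 -> 'world'
  3 -> 'code'
  3 -> 'code'
  3 -> 'code'

Decoded: "bar bar world code code code"


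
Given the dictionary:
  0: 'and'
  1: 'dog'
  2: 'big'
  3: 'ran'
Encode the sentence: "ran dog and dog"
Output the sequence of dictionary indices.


Look up each word in the dictionary:
  'ran' -> 3
  'dog' -> 1
  'and' -> 0
  'dog' -> 1

Encoded: [3, 1, 0, 1]


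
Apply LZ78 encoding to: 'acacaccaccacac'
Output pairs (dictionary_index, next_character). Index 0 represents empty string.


LZ78 encoding steps:
Dictionary: {0: ''}
Step 1: w='' (idx 0), next='a' -> output (0, 'a'), add 'a' as idx 1
Step 2: w='' (idx 0), next='c' -> output (0, 'c'), add 'c' as idx 2
Step 3: w='a' (idx 1), next='c' -> output (1, 'c'), add 'ac' as idx 3
Step 4: w='ac' (idx 3), next='c' -> output (3, 'c'), add 'acc' as idx 4
Step 5: w='acc' (idx 4), next='a' -> output (4, 'a'), add 'acca' as idx 5
Step 6: w='c' (idx 2), next='a' -> output (2, 'a'), add 'ca' as idx 6
Step 7: w='c' (idx 2), end of input -> output (2, '')


Encoded: [(0, 'a'), (0, 'c'), (1, 'c'), (3, 'c'), (4, 'a'), (2, 'a'), (2, '')]


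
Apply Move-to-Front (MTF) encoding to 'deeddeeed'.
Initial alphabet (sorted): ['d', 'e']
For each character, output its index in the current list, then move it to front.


MTF encoding:
'd': index 0 in ['d', 'e'] -> ['d', 'e']
'e': index 1 in ['d', 'e'] -> ['e', 'd']
'e': index 0 in ['e', 'd'] -> ['e', 'd']
'd': index 1 in ['e', 'd'] -> ['d', 'e']
'd': index 0 in ['d', 'e'] -> ['d', 'e']
'e': index 1 in ['d', 'e'] -> ['e', 'd']
'e': index 0 in ['e', 'd'] -> ['e', 'd']
'e': index 0 in ['e', 'd'] -> ['e', 'd']
'd': index 1 in ['e', 'd'] -> ['d', 'e']


Output: [0, 1, 0, 1, 0, 1, 0, 0, 1]


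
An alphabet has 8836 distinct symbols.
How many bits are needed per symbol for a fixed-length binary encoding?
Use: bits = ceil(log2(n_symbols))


log2(8836) = 13.1092
Bracket: 2^13 = 8192 < 8836 <= 2^14 = 16384
So ceil(log2(8836)) = 14

bits = ceil(log2(8836)) = ceil(13.1092) = 14 bits


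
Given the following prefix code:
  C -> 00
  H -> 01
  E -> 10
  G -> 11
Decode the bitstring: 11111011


Decoding step by step:
Bits 11 -> G
Bits 11 -> G
Bits 10 -> E
Bits 11 -> G


Decoded message: GGEG


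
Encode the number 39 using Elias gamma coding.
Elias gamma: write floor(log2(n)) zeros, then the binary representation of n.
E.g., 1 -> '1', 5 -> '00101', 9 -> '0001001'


num_bits = floor(log2(39)) + 1 = 6
leading_zeros = num_bits - 1 = 5
binary(39) = 100111

Elias gamma(39) = '00000' + '100111' = 00000100111 (11 bits)


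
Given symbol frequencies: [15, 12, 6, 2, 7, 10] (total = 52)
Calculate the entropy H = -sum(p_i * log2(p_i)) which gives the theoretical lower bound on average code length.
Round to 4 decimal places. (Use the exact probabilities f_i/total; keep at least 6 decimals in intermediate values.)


Per-symbol terms -p_i * log2(p_i) with p_i = f_i/52:
  p = 15/52 = 0.288462: log2(p) = -1.793549, -p*log2(p) = 0.517370
  p = 12/52 = 0.230769: log2(p) = -2.115477, -p*log2(p) = 0.488187
  p = 6/52 = 0.115385: log2(p) = -3.115477, -p*log2(p) = 0.359478
  p = 2/52 = 0.038462: log2(p) = -4.700440, -p*log2(p) = 0.180786
  p = 7/52 = 0.134615: log2(p) = -2.893085, -p*log2(p) = 0.389454
  p = 10/52 = 0.192308: log2(p) = -2.378512, -p*log2(p) = 0.457406
H = 0.517370 + 0.488187 + 0.359478 + 0.180786 + 0.389454 + 0.457406 = 2.392681

H = 2.3927 bits/symbol


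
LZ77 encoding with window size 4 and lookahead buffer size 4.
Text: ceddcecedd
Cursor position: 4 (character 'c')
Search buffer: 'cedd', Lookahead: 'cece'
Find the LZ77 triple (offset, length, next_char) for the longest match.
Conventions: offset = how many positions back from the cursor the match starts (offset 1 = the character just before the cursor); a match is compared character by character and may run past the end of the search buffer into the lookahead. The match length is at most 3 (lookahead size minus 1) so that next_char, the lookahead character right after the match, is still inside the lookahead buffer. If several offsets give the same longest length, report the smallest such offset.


Try each offset into the search buffer:
  offset=1 (pos 3, char 'd'): match length 0
  offset=2 (pos 2, char 'd'): match length 0
  offset=3 (pos 1, char 'e'): match length 0
  offset=4 (pos 0, char 'c'): match length 2
Longest match has length 2 at offset 4.
next_char = character at position 4 + 2 = 6 -> 'c'

Best match: offset=4, length=2 (matching 'ce' starting at position 0)
LZ77 triple: (4, 2, 'c')


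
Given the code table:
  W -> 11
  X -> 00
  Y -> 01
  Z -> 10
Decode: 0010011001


Decoding:
00 -> X
10 -> Z
01 -> Y
10 -> Z
01 -> Y


Result: XZYZY


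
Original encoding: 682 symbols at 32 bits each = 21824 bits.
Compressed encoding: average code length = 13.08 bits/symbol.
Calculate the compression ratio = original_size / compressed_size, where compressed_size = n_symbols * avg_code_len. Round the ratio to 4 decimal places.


original_size = n_symbols * orig_bits = 682 * 32 = 21824 bits
compressed_size = n_symbols * avg_code_len = 682 * 13.08 = 8920.56 bits
ratio = original_size / compressed_size = 21824 / 8920.56 = 2.4465

Compression ratio = 2.4465


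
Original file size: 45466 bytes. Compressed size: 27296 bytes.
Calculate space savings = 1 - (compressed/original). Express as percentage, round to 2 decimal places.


ratio = compressed/original = 27296/45466 = 0.600361
savings = 1 - ratio = 1 - 0.600361 = 0.399639
as a percentage: 0.399639 * 100 = 39.96%

Space savings = 1 - 27296/45466 = 39.96%


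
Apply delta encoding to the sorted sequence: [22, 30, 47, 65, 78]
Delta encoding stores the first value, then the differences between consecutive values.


First value: 22
Deltas:
  30 - 22 = 8
  47 - 30 = 17
  65 - 47 = 18
  78 - 65 = 13


Delta encoded: [22, 8, 17, 18, 13]


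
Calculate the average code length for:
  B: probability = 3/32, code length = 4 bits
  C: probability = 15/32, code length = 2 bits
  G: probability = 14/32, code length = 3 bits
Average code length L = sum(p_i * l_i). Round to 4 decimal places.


Weighted contributions p_i * l_i:
  B: (3/32) * 4 = 12/32
  C: (15/32) * 2 = 30/32
  G: (14/32) * 3 = 42/32
Sum = (12 + 30 + 42)/32 = 84/32

L = 84/32 = 2.6250 bits/symbol


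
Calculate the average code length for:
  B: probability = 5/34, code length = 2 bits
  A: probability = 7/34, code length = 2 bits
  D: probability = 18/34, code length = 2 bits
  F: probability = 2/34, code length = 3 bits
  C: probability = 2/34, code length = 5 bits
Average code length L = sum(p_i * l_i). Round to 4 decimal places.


Weighted contributions p_i * l_i:
  B: (5/34) * 2 = 10/34
  A: (7/34) * 2 = 14/34
  D: (18/34) * 2 = 36/34
  F: (2/34) * 3 = 6/34
  C: (2/34) * 5 = 10/34
Sum = (10 + 14 + 36 + 6 + 10)/34 = 76/34

L = 76/34 = 2.2353 bits/symbol


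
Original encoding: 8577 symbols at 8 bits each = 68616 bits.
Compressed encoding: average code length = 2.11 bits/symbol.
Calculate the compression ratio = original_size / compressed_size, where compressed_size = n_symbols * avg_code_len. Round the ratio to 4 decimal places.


original_size = n_symbols * orig_bits = 8577 * 8 = 68616 bits
compressed_size = n_symbols * avg_code_len = 8577 * 2.11 = 18097.47 bits
ratio = original_size / compressed_size = 68616 / 18097.47 = 3.7915

Compression ratio = 3.7915


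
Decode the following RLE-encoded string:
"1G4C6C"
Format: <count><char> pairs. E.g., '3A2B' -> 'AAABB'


Expanding each <count><char> pair:
  1G -> 'G'
  4C -> 'CCCC'
  6C -> 'CCCCCC'

Decoded = GCCCCCCCCCC


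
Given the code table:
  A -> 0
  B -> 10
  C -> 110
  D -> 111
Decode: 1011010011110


Decoding:
10 -> B
110 -> C
10 -> B
0 -> A
111 -> D
10 -> B


Result: BCBADB


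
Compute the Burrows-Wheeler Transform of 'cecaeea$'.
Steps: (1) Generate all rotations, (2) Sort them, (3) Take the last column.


Rotations (sorted):
  0: $cecaeea -> last char: a
  1: a$cecaee -> last char: e
  2: aeea$cec -> last char: c
  3: caeea$ce -> last char: e
  4: cecaeea$ -> last char: $
  5: ea$cecae -> last char: e
  6: ecaeea$c -> last char: c
  7: eea$ceca -> last char: a


BWT = aece$eca


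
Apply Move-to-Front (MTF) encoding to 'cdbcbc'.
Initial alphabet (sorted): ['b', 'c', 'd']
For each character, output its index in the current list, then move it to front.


MTF encoding:
'c': index 1 in ['b', 'c', 'd'] -> ['c', 'b', 'd']
'd': index 2 in ['c', 'b', 'd'] -> ['d', 'c', 'b']
'b': index 2 in ['d', 'c', 'b'] -> ['b', 'd', 'c']
'c': index 2 in ['b', 'd', 'c'] -> ['c', 'b', 'd']
'b': index 1 in ['c', 'b', 'd'] -> ['b', 'c', 'd']
'c': index 1 in ['b', 'c', 'd'] -> ['c', 'b', 'd']


Output: [1, 2, 2, 2, 1, 1]


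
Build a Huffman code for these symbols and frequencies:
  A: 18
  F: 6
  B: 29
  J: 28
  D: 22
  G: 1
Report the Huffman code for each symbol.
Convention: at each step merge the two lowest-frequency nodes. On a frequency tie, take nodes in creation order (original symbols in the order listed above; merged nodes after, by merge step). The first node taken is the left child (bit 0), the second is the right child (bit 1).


Huffman tree construction:
Step 1: Merge G(1) + F(6) = 7
Step 2: Merge (G+F)(7) + A(18) = 25
Step 3: Merge D(22) + ((G+F)+A)(25) = 47
Step 4: Merge J(28) + B(29) = 57
Step 5: Merge (D+((G+F)+A))(47) + (J+B)(57) = 104
Read each symbol's code off the tree from the root (left child = 0, right child = 1).

Codes:
  A: 011 (length 3)
  F: 0101 (length 4)
  B: 11 (length 2)
  J: 10 (length 2)
  D: 00 (length 2)
  G: 0100 (length 4)
Average code length: 240/104 = 2.3077 bits/symbol


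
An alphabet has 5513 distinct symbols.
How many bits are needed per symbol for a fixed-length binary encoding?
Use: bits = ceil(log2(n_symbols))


log2(5513) = 12.4286
Bracket: 2^12 = 4096 < 5513 <= 2^13 = 8192
So ceil(log2(5513)) = 13

bits = ceil(log2(5513)) = ceil(12.4286) = 13 bits


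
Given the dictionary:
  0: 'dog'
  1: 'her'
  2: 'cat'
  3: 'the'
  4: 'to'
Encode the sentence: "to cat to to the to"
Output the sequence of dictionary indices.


Look up each word in the dictionary:
  'to' -> 4
  'cat' -> 2
  'to' -> 4
  'to' -> 4
  'the' -> 3
  'to' -> 4

Encoded: [4, 2, 4, 4, 3, 4]


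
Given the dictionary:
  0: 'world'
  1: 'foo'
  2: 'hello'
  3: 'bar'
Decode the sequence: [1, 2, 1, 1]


Look up each index in the dictionary:
  1 -> 'foo'
  2 -> 'hello'
  1 -> 'foo'
  1 -> 'foo'

Decoded: "foo hello foo foo"


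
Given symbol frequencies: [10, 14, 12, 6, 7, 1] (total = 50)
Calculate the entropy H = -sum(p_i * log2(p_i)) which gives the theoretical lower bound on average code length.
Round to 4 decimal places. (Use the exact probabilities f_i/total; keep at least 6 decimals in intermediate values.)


Per-symbol terms -p_i * log2(p_i) with p_i = f_i/50:
  p = 10/50 = 0.200000: log2(p) = -2.321928, -p*log2(p) = 0.464386
  p = 14/50 = 0.280000: log2(p) = -1.836501, -p*log2(p) = 0.514220
  p = 12/50 = 0.240000: log2(p) = -2.058894, -p*log2(p) = 0.494134
  p = 6/50 = 0.120000: log2(p) = -3.058894, -p*log2(p) = 0.367067
  p = 7/50 = 0.140000: log2(p) = -2.836501, -p*log2(p) = 0.397110
  p = 1/50 = 0.020000: log2(p) = -5.643856, -p*log2(p) = 0.112877
H = 0.464386 + 0.514220 + 0.494134 + 0.367067 + 0.397110 + 0.112877 = 2.349794

H = 2.3498 bits/symbol


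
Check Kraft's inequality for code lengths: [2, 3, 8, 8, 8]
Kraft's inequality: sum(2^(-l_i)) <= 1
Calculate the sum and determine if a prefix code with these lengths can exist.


Sum = 2^(-2) + 2^(-3) + 2^(-8) + 2^(-8) + 2^(-8)
    = 0.25 + 0.125 + 0.00390625 + 0.00390625 + 0.00390625
    = 99/256 = 0.38671875
Since 0.38671875 <= 1, Kraft's inequality IS satisfied.
A prefix code with these lengths CAN exist.

Kraft sum = 0.38671875. Satisfied.


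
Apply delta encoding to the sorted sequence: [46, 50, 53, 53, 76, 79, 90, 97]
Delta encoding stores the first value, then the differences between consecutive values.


First value: 46
Deltas:
  50 - 46 = 4
  53 - 50 = 3
  53 - 53 = 0
  76 - 53 = 23
  79 - 76 = 3
  90 - 79 = 11
  97 - 90 = 7


Delta encoded: [46, 4, 3, 0, 23, 3, 11, 7]


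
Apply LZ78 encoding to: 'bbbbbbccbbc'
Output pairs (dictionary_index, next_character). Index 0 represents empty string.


LZ78 encoding steps:
Dictionary: {0: ''}
Step 1: w='' (idx 0), next='b' -> output (0, 'b'), add 'b' as idx 1
Step 2: w='b' (idx 1), next='b' -> output (1, 'b'), add 'bb' as idx 2
Step 3: w='bb' (idx 2), next='b' -> output (2, 'b'), add 'bbb' as idx 3
Step 4: w='' (idx 0), next='c' -> output (0, 'c'), add 'c' as idx 4
Step 5: w='c' (idx 4), next='b' -> output (4, 'b'), add 'cb' as idx 5
Step 6: w='b' (idx 1), next='c' -> output (1, 'c'), add 'bc' as idx 6


Encoded: [(0, 'b'), (1, 'b'), (2, 'b'), (0, 'c'), (4, 'b'), (1, 'c')]


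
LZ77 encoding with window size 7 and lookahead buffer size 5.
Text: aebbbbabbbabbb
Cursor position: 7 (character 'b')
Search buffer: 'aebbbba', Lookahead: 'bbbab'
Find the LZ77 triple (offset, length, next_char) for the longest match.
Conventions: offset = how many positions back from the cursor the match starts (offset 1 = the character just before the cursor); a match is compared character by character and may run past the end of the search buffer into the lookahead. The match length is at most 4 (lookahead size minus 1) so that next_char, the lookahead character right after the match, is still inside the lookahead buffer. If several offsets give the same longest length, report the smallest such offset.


Try each offset into the search buffer:
  offset=1 (pos 6, char 'a'): match length 0
  offset=2 (pos 5, char 'b'): match length 1
  offset=3 (pos 4, char 'b'): match length 2
  offset=4 (pos 3, char 'b'): match length 4
  offset=5 (pos 2, char 'b'): match length 3
  offset=6 (pos 1, char 'e'): match length 0
  offset=7 (pos 0, char 'a'): match length 0
Longest match has length 4 at offset 4.
next_char = character at position 7 + 4 = 11 -> 'b'

Best match: offset=4, length=4 (matching 'bbba' starting at position 3)
LZ77 triple: (4, 4, 'b')


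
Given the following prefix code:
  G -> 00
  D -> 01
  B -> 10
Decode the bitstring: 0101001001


Decoding step by step:
Bits 01 -> D
Bits 01 -> D
Bits 00 -> G
Bits 10 -> B
Bits 01 -> D


Decoded message: DDGBD


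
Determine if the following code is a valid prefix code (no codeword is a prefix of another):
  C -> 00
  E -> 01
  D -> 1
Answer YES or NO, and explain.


Checking each pair (does one codeword prefix another?):
  C='00' vs E='01': no prefix
  C='00' vs D='1': no prefix
  E='01' vs C='00': no prefix
  E='01' vs D='1': no prefix
  D='1' vs C='00': no prefix
  D='1' vs E='01': no prefix
No violation found over all pairs.

YES -- this is a valid prefix code. No codeword is a prefix of any other codeword.


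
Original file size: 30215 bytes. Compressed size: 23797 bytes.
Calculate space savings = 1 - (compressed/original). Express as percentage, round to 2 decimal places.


ratio = compressed/original = 23797/30215 = 0.787589
savings = 1 - ratio = 1 - 0.787589 = 0.212411
as a percentage: 0.212411 * 100 = 21.24%

Space savings = 1 - 23797/30215 = 21.24%


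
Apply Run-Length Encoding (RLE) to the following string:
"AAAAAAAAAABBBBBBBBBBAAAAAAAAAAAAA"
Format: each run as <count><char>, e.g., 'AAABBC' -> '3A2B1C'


Scanning runs left to right:
  i=0: run of 'A' x 10 -> '10A'
  i=10: run of 'B' x 10 -> '10B'
  i=20: run of 'A' x 13 -> '13A'

RLE = 10A10B13A


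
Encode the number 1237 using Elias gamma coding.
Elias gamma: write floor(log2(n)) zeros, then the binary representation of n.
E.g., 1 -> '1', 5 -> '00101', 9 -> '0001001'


num_bits = floor(log2(1237)) + 1 = 11
leading_zeros = num_bits - 1 = 10
binary(1237) = 10011010101

Elias gamma(1237) = '0000000000' + '10011010101' = 000000000010011010101 (21 bits)


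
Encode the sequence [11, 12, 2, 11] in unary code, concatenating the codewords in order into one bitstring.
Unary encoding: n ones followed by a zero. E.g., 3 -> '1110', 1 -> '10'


Encode each number as n ones followed by a terminating 0:
  11 -> 111111111110 (12 bits)
  12 -> 1111111111110 (13 bits)
  2 -> 110 (3 bits)
  11 -> 111111111110 (12 bits)
Total length = 12 + 13 + 3 + 12 = 40 bits.

Unary([11, 12, 2, 11]) = 1111111111101111111111110110111111111110 (40 bits)
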